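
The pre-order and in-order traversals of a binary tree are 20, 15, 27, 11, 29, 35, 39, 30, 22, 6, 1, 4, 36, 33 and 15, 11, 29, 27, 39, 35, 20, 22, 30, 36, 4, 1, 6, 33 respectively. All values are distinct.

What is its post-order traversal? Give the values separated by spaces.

The first element of pre-order is the root; it splits in-order into left and right subtrees.
Root 20: left subtree has 6 nodes {15, 11, 29, 27, 39, 35}, right has 7 {22, 30, 36, 4, 1, 6, 33}.
  Root 15: left subtree has 0 nodes { }, right has 5 {11, 29, 27, 39, 35}.
    Root 27: left subtree has 2 nodes {11, 29}, right has 2 {39, 35}.
      Root 11: left subtree has 0 nodes { }, right has 1 {29}.
      Root 35: left subtree has 1 node {39}, right has 0 { }.
  Root 30: left subtree has 1 node {22}, right has 5 {36, 4, 1, 6, 33}.
    Root 6: left subtree has 3 nodes {36, 4, 1}, right has 1 {33}.
      Root 1: left subtree has 2 nodes {36, 4}, right has 0 { }.
        Root 4: left subtree has 1 node {36}, right has 0 { }.

29 11 39 35 27 15 22 36 4 1 33 6 30 20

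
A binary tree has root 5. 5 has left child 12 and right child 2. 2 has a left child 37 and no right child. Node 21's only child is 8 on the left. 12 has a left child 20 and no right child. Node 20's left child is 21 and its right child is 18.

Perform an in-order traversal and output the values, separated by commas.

8, 21, 20, 18, 12, 5, 37, 2

In-order visits the left subtree, then the node, then the right subtree.
At 5: go left to 12.
  At 12: go left to 20.
    At 20: go left to 21.
      At 21: go left to 8.
        8 is a leaf — visit 8.
      Visit 21.
      At 21: no right child.
    Visit 20.
    At 20: go right to 18.
      18 is a leaf — visit 18.
  Visit 12.
  At 12: no right child.
Visit 5.
At 5: go right to 2.
  At 2: go left to 37.
    37 is a leaf — visit 37.
  Visit 2.
  At 2: no right child.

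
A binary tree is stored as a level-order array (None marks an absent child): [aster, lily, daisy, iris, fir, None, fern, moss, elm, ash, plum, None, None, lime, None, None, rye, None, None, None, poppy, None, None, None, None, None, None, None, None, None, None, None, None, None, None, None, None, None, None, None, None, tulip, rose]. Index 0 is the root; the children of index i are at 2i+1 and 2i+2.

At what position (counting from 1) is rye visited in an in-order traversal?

2

In-order visits the left subtree, then the node, then the right subtree.
At aster: go left to lily.
  At lily: go left to iris.
    At iris: go left to moss.
      At moss: no left child.
      Visit moss.
      At moss: go right to rye.
        rye is a leaf — visit rye.
    Visit iris.
    At iris: go right to elm.
      elm is a leaf — visit elm.
  Visit lily.
  At lily: go right to fir.
    At fir: go left to ash.
      At ash: no left child.
      Visit ash.
      At ash: go right to poppy.
        At poppy: go left to tulip.
          tulip is a leaf — visit tulip.
        Visit poppy.
        At poppy: go right to rose.
          rose is a leaf — visit rose.
    Visit fir.
    At fir: go right to plum.
      plum is a leaf — visit plum.
Visit aster.
At aster: go right to daisy.
  At daisy: no left child.
  Visit daisy.
  At daisy: go right to fern.
    At fern: go left to lime.
      lime is a leaf — visit lime.
    Visit fern.
    At fern: no right child.
Full in-order sequence: moss, rye, iris, elm, lily, ash, tulip, poppy, rose, fir, plum, aster, daisy, lime, fern.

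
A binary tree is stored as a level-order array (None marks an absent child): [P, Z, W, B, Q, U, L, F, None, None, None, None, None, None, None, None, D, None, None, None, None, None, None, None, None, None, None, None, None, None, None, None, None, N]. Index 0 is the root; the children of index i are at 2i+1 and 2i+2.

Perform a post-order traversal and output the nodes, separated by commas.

Post-order visits the left subtree, then the right subtree, then the node.
At P: go left to Z.
  At Z: go left to B.
    At B: go left to F.
      At F: no left child.
      At F: go right to D.
        At D: go left to N.
          N is a leaf — visit N.
        At D: no right child.
        Visit D.
      Visit F.
    At B: no right child.
    Visit B.
  At Z: go right to Q.
    Q is a leaf — visit Q.
  Visit Z.
At P: go right to W.
  At W: go left to U.
    U is a leaf — visit U.
  At W: go right to L.
    L is a leaf — visit L.
  Visit W.
Visit P.

N, D, F, B, Q, Z, U, L, W, P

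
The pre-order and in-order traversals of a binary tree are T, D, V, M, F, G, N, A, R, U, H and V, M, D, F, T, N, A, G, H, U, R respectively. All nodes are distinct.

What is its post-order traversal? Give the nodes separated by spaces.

The first element of pre-order is the root; it splits in-order into left and right subtrees.
Root T: left subtree has 4 nodes {V, M, D, F}, right has 6 {N, A, G, H, U, R}.
  Root D: left subtree has 2 nodes {V, M}, right has 1 {F}.
    Root V: left subtree has 0 nodes { }, right has 1 {M}.
  Root G: left subtree has 2 nodes {N, A}, right has 3 {H, U, R}.
    Root N: left subtree has 0 nodes { }, right has 1 {A}.
    Root R: left subtree has 2 nodes {H, U}, right has 0 { }.
      Root U: left subtree has 1 node {H}, right has 0 { }.

M V F D A N H U R G T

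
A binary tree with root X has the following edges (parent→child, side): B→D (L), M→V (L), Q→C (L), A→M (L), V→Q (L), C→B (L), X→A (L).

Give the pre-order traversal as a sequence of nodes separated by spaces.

Pre-order visits the node, then its left subtree, then its right subtree.
Visit X.
At X: go left to A.
  Visit A.
  At A: go left to M.
    Visit M.
    At M: go left to V.
      Visit V.
      At V: go left to Q.
        Visit Q.
        At Q: go left to C.
          Visit C.
          At C: go left to B.
            Visit B.
            At B: go left to D.
              D is a leaf — visit D.
            At B: no right child.
          At C: no right child.
        At Q: no right child.
      At V: no right child.
    At M: no right child.
  At A: no right child.
At X: no right child.

X A M V Q C B D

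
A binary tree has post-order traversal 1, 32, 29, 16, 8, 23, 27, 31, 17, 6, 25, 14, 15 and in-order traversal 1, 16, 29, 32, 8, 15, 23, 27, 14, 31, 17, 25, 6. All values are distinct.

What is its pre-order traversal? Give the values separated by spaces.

The last element of post-order is the root; it splits in-order into left and right subtrees.
Root 15: left subtree has 5 nodes {1, 16, 29, 32, 8}, right has 7 {23, 27, 14, 31, 17, 25, 6}.
  Root 8: left subtree has 4 nodes {1, 16, 29, 32}, right has 0 { }.
    Root 16: left subtree has 1 node {1}, right has 2 {29, 32}.
      Root 29: left subtree has 0 nodes { }, right has 1 {32}.
  Root 14: left subtree has 2 nodes {23, 27}, right has 4 {31, 17, 25, 6}.
    Root 27: left subtree has 1 node {23}, right has 0 { }.
    Root 25: left subtree has 2 nodes {31, 17}, right has 1 {6}.
      Root 17: left subtree has 1 node {31}, right has 0 { }.

15 8 16 1 29 32 14 27 23 25 17 31 6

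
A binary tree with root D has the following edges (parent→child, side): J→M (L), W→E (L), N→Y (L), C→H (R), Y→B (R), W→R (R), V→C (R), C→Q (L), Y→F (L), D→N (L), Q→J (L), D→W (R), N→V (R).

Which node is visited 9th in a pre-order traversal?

Pre-order visits the node, then its left subtree, then its right subtree.
Visit D.
At D: go left to N.
  Visit N.
  At N: go left to Y.
    Visit Y.
    At Y: go left to F.
      F is a leaf — visit F.
    At Y: go right to B.
      B is a leaf — visit B.
  At N: go right to V.
    Visit V.
    At V: no left child.
    At V: go right to C.
      Visit C.
      At C: go left to Q.
        Visit Q.
        At Q: go left to J.
          Visit J.
          At J: go left to M.
            M is a leaf — visit M.
          At J: no right child.
        At Q: no right child.
      At C: go right to H.
        H is a leaf — visit H.
At D: go right to W.
  Visit W.
  At W: go left to E.
    E is a leaf — visit E.
  At W: go right to R.
    R is a leaf — visit R.
Full pre-order sequence: D, N, Y, F, B, V, C, Q, J, M, H, W, E, R.

J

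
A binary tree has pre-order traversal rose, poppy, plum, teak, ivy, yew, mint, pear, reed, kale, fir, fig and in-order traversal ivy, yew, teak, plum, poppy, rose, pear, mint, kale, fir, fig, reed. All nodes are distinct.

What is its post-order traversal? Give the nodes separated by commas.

The first element of pre-order is the root; it splits in-order into left and right subtrees.
Root rose: left subtree has 5 nodes {ivy, yew, teak, plum, poppy}, right has 6 {pear, mint, kale, fir, fig, reed}.
  Root poppy: left subtree has 4 nodes {ivy, yew, teak, plum}, right has 0 { }.
    Root plum: left subtree has 3 nodes {ivy, yew, teak}, right has 0 { }.
      Root teak: left subtree has 2 nodes {ivy, yew}, right has 0 { }.
        Root ivy: left subtree has 0 nodes { }, right has 1 {yew}.
  Root mint: left subtree has 1 node {pear}, right has 4 {kale, fir, fig, reed}.
    Root reed: left subtree has 3 nodes {kale, fir, fig}, right has 0 { }.
      Root kale: left subtree has 0 nodes { }, right has 2 {fir, fig}.
        Root fir: left subtree has 0 nodes { }, right has 1 {fig}.

yew, ivy, teak, plum, poppy, pear, fig, fir, kale, reed, mint, rose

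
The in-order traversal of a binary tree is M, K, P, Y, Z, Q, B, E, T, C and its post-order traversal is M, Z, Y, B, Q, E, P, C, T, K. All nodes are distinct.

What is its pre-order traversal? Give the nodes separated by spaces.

K M T P E Q Y Z B C

The last element of post-order is the root; it splits in-order into left and right subtrees.
Root K: left subtree has 1 node {M}, right has 8 {P, Y, Z, Q, B, E, T, C}.
  Root T: left subtree has 6 nodes {P, Y, Z, Q, B, E}, right has 1 {C}.
    Root P: left subtree has 0 nodes { }, right has 5 {Y, Z, Q, B, E}.
      Root E: left subtree has 4 nodes {Y, Z, Q, B}, right has 0 { }.
        Root Q: left subtree has 2 nodes {Y, Z}, right has 1 {B}.
          Root Y: left subtree has 0 nodes { }, right has 1 {Z}.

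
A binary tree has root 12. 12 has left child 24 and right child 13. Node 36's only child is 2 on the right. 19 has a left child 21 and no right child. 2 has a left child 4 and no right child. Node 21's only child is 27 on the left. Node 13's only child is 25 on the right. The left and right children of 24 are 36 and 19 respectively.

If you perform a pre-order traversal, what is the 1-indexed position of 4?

Pre-order visits the node, then its left subtree, then its right subtree.
Visit 12.
At 12: go left to 24.
  Visit 24.
  At 24: go left to 36.
    Visit 36.
    At 36: no left child.
    At 36: go right to 2.
      Visit 2.
      At 2: go left to 4.
        4 is a leaf — visit 4.
      At 2: no right child.
  At 24: go right to 19.
    Visit 19.
    At 19: go left to 21.
      Visit 21.
      At 21: go left to 27.
        27 is a leaf — visit 27.
      At 21: no right child.
    At 19: no right child.
At 12: go right to 13.
  Visit 13.
  At 13: no left child.
  At 13: go right to 25.
    25 is a leaf — visit 25.
Full pre-order sequence: 12, 24, 36, 2, 4, 19, 21, 27, 13, 25.

5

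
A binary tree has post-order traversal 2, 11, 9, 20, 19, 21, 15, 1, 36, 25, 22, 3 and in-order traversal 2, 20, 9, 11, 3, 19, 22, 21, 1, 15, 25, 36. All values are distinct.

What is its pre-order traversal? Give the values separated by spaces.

3 20 2 9 11 22 19 25 1 21 15 36

The last element of post-order is the root; it splits in-order into left and right subtrees.
Root 3: left subtree has 4 nodes {2, 20, 9, 11}, right has 7 {19, 22, 21, 1, 15, 25, 36}.
  Root 20: left subtree has 1 node {2}, right has 2 {9, 11}.
    Root 9: left subtree has 0 nodes { }, right has 1 {11}.
  Root 22: left subtree has 1 node {19}, right has 5 {21, 1, 15, 25, 36}.
    Root 25: left subtree has 3 nodes {21, 1, 15}, right has 1 {36}.
      Root 1: left subtree has 1 node {21}, right has 1 {15}.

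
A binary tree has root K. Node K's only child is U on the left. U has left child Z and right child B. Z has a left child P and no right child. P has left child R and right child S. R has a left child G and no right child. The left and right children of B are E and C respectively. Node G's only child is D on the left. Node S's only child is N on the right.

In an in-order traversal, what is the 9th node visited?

In-order visits the left subtree, then the node, then the right subtree.
At K: go left to U.
  At U: go left to Z.
    At Z: go left to P.
      At P: go left to R.
        At R: go left to G.
          At G: go left to D.
            D is a leaf — visit D.
          Visit G.
          At G: no right child.
        Visit R.
        At R: no right child.
      Visit P.
      At P: go right to S.
        At S: no left child.
        Visit S.
        At S: go right to N.
          N is a leaf — visit N.
    Visit Z.
    At Z: no right child.
  Visit U.
  At U: go right to B.
    At B: go left to E.
      E is a leaf — visit E.
    Visit B.
    At B: go right to C.
      C is a leaf — visit C.
Visit K.
At K: no right child.
Full in-order sequence: D, G, R, P, S, N, Z, U, E, B, C, K.

E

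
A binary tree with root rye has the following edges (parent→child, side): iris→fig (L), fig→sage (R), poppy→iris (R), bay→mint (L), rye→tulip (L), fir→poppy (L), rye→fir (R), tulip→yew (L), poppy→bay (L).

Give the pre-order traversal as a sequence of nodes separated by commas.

rye, tulip, yew, fir, poppy, bay, mint, iris, fig, sage

Pre-order visits the node, then its left subtree, then its right subtree.
Visit rye.
At rye: go left to tulip.
  Visit tulip.
  At tulip: go left to yew.
    yew is a leaf — visit yew.
  At tulip: no right child.
At rye: go right to fir.
  Visit fir.
  At fir: go left to poppy.
    Visit poppy.
    At poppy: go left to bay.
      Visit bay.
      At bay: go left to mint.
        mint is a leaf — visit mint.
      At bay: no right child.
    At poppy: go right to iris.
      Visit iris.
      At iris: go left to fig.
        Visit fig.
        At fig: no left child.
        At fig: go right to sage.
          sage is a leaf — visit sage.
      At iris: no right child.
  At fir: no right child.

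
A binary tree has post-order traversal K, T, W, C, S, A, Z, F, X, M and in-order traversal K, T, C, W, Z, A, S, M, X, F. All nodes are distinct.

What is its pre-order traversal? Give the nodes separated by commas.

The last element of post-order is the root; it splits in-order into left and right subtrees.
Root M: left subtree has 7 nodes {K, T, C, W, Z, A, S}, right has 2 {X, F}.
  Root Z: left subtree has 4 nodes {K, T, C, W}, right has 2 {A, S}.
    Root C: left subtree has 2 nodes {K, T}, right has 1 {W}.
      Root T: left subtree has 1 node {K}, right has 0 { }.
    Root A: left subtree has 0 nodes { }, right has 1 {S}.
  Root X: left subtree has 0 nodes { }, right has 1 {F}.

M, Z, C, T, K, W, A, S, X, F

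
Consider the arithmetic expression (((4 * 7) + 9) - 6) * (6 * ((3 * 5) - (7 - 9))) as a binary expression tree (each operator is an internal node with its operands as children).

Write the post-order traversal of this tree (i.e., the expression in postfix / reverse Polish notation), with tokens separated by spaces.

4 7 * 9 + 6 - 6 3 5 * 7 9 - - * *

Post-order on an expression tree gives postfix notation: for each operator, emit left operand, right operand, then the operator.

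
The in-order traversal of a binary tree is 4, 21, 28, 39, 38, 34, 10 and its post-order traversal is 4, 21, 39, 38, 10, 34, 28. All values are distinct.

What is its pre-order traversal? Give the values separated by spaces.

The last element of post-order is the root; it splits in-order into left and right subtrees.
Root 28: left subtree has 2 nodes {4, 21}, right has 4 {39, 38, 34, 10}.
  Root 21: left subtree has 1 node {4}, right has 0 { }.
  Root 34: left subtree has 2 nodes {39, 38}, right has 1 {10}.
    Root 38: left subtree has 1 node {39}, right has 0 { }.

28 21 4 34 38 39 10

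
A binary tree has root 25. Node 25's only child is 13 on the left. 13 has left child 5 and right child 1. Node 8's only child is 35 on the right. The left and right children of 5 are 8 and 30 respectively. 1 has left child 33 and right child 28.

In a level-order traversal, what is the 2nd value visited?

13

Level-order visits nodes level by level from the root, left to right within each level.
Level 0: 25
Level 1: 13
Level 2: 5, 1
Level 3: 8, 30, 33, 28
Level 4: 35
Full level-order sequence: 25, 13, 5, 1, 8, 30, 33, 28, 35.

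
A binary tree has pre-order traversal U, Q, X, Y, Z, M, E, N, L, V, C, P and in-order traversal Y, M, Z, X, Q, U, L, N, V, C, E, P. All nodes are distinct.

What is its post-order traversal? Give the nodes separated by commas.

The first element of pre-order is the root; it splits in-order into left and right subtrees.
Root U: left subtree has 5 nodes {Y, M, Z, X, Q}, right has 6 {L, N, V, C, E, P}.
  Root Q: left subtree has 4 nodes {Y, M, Z, X}, right has 0 { }.
    Root X: left subtree has 3 nodes {Y, M, Z}, right has 0 { }.
      Root Y: left subtree has 0 nodes { }, right has 2 {M, Z}.
        Root Z: left subtree has 1 node {M}, right has 0 { }.
  Root E: left subtree has 4 nodes {L, N, V, C}, right has 1 {P}.
    Root N: left subtree has 1 node {L}, right has 2 {V, C}.
      Root V: left subtree has 0 nodes { }, right has 1 {C}.

M, Z, Y, X, Q, L, C, V, N, P, E, U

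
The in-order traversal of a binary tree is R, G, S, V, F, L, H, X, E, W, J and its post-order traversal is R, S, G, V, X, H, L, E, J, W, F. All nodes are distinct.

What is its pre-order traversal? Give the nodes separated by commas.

The last element of post-order is the root; it splits in-order into left and right subtrees.
Root F: left subtree has 4 nodes {R, G, S, V}, right has 6 {L, H, X, E, W, J}.
  Root V: left subtree has 3 nodes {R, G, S}, right has 0 { }.
    Root G: left subtree has 1 node {R}, right has 1 {S}.
  Root W: left subtree has 4 nodes {L, H, X, E}, right has 1 {J}.
    Root E: left subtree has 3 nodes {L, H, X}, right has 0 { }.
      Root L: left subtree has 0 nodes { }, right has 2 {H, X}.
        Root H: left subtree has 0 nodes { }, right has 1 {X}.

F, V, G, R, S, W, E, L, H, X, J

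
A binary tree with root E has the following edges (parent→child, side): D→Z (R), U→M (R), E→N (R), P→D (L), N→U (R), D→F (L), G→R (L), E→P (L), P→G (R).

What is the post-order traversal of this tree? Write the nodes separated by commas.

F, Z, D, R, G, P, M, U, N, E

Post-order visits the left subtree, then the right subtree, then the node.
At E: go left to P.
  At P: go left to D.
    At D: go left to F.
      F is a leaf — visit F.
    At D: go right to Z.
      Z is a leaf — visit Z.
    Visit D.
  At P: go right to G.
    At G: go left to R.
      R is a leaf — visit R.
    At G: no right child.
    Visit G.
  Visit P.
At E: go right to N.
  At N: no left child.
  At N: go right to U.
    At U: no left child.
    At U: go right to M.
      M is a leaf — visit M.
    Visit U.
  Visit N.
Visit E.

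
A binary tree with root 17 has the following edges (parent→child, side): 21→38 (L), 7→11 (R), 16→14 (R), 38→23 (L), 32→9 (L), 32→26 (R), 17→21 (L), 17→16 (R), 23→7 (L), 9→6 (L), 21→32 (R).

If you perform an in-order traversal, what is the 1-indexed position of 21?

In-order visits the left subtree, then the node, then the right subtree.
At 17: go left to 21.
  At 21: go left to 38.
    At 38: go left to 23.
      At 23: go left to 7.
        At 7: no left child.
        Visit 7.
        At 7: go right to 11.
          11 is a leaf — visit 11.
      Visit 23.
      At 23: no right child.
    Visit 38.
    At 38: no right child.
  Visit 21.
  At 21: go right to 32.
    At 32: go left to 9.
      At 9: go left to 6.
        6 is a leaf — visit 6.
      Visit 9.
      At 9: no right child.
    Visit 32.
    At 32: go right to 26.
      26 is a leaf — visit 26.
Visit 17.
At 17: go right to 16.
  At 16: no left child.
  Visit 16.
  At 16: go right to 14.
    14 is a leaf — visit 14.
Full in-order sequence: 7, 11, 23, 38, 21, 6, 9, 32, 26, 17, 16, 14.

5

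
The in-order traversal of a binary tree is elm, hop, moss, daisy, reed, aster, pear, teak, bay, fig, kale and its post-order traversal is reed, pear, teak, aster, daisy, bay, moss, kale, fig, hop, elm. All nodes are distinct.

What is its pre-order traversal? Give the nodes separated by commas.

The last element of post-order is the root; it splits in-order into left and right subtrees.
Root elm: left subtree has 0 nodes { }, right has 10 {hop, moss, daisy, reed, aster, pear, teak, bay, fig, kale}.
  Root hop: left subtree has 0 nodes { }, right has 9 {moss, daisy, reed, aster, pear, teak, bay, fig, kale}.
    Root fig: left subtree has 7 nodes {moss, daisy, reed, aster, pear, teak, bay}, right has 1 {kale}.
      Root moss: left subtree has 0 nodes { }, right has 6 {daisy, reed, aster, pear, teak, bay}.
        Root bay: left subtree has 5 nodes {daisy, reed, aster, pear, teak}, right has 0 { }.
          Root daisy: left subtree has 0 nodes { }, right has 4 {reed, aster, pear, teak}.
            Root aster: left subtree has 1 node {reed}, right has 2 {pear, teak}.
              Root teak: left subtree has 1 node {pear}, right has 0 { }.

elm, hop, fig, moss, bay, daisy, aster, reed, teak, pear, kale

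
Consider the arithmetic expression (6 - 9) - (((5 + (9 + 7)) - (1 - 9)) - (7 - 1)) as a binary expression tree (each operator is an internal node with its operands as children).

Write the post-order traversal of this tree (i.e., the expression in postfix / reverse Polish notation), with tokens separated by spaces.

6 9 - 5 9 7 + + 1 9 - - 7 1 - - -

Post-order on an expression tree gives postfix notation: for each operator, emit left operand, right operand, then the operator.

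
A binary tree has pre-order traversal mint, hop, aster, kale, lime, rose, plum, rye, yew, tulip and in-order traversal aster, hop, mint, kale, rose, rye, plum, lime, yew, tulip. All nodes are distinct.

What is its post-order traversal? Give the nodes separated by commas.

aster, hop, rye, plum, rose, tulip, yew, lime, kale, mint

The first element of pre-order is the root; it splits in-order into left and right subtrees.
Root mint: left subtree has 2 nodes {aster, hop}, right has 7 {kale, rose, rye, plum, lime, yew, tulip}.
  Root hop: left subtree has 1 node {aster}, right has 0 { }.
  Root kale: left subtree has 0 nodes { }, right has 6 {rose, rye, plum, lime, yew, tulip}.
    Root lime: left subtree has 3 nodes {rose, rye, plum}, right has 2 {yew, tulip}.
      Root rose: left subtree has 0 nodes { }, right has 2 {rye, plum}.
        Root plum: left subtree has 1 node {rye}, right has 0 { }.
      Root yew: left subtree has 0 nodes { }, right has 1 {tulip}.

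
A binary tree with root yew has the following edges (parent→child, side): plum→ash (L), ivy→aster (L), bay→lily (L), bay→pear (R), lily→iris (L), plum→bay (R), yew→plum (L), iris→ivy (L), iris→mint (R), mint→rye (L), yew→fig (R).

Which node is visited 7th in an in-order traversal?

In-order visits the left subtree, then the node, then the right subtree.
At yew: go left to plum.
  At plum: go left to ash.
    ash is a leaf — visit ash.
  Visit plum.
  At plum: go right to bay.
    At bay: go left to lily.
      At lily: go left to iris.
        At iris: go left to ivy.
          At ivy: go left to aster.
            aster is a leaf — visit aster.
          Visit ivy.
          At ivy: no right child.
        Visit iris.
        At iris: go right to mint.
          At mint: go left to rye.
            rye is a leaf — visit rye.
          Visit mint.
          At mint: no right child.
      Visit lily.
      At lily: no right child.
    Visit bay.
    At bay: go right to pear.
      pear is a leaf — visit pear.
Visit yew.
At yew: go right to fig.
  fig is a leaf — visit fig.
Full in-order sequence: ash, plum, aster, ivy, iris, rye, mint, lily, bay, pear, yew, fig.

mint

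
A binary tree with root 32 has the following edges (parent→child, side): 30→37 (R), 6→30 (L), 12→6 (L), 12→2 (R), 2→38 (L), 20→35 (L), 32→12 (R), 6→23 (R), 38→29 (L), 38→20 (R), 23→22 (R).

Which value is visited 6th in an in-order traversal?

22

In-order visits the left subtree, then the node, then the right subtree.
At 32: no left child.
Visit 32.
At 32: go right to 12.
  At 12: go left to 6.
    At 6: go left to 30.
      At 30: no left child.
      Visit 30.
      At 30: go right to 37.
        37 is a leaf — visit 37.
    Visit 6.
    At 6: go right to 23.
      At 23: no left child.
      Visit 23.
      At 23: go right to 22.
        22 is a leaf — visit 22.
  Visit 12.
  At 12: go right to 2.
    At 2: go left to 38.
      At 38: go left to 29.
        29 is a leaf — visit 29.
      Visit 38.
      At 38: go right to 20.
        At 20: go left to 35.
          35 is a leaf — visit 35.
        Visit 20.
        At 20: no right child.
    Visit 2.
    At 2: no right child.
Full in-order sequence: 32, 30, 37, 6, 23, 22, 12, 29, 38, 35, 20, 2.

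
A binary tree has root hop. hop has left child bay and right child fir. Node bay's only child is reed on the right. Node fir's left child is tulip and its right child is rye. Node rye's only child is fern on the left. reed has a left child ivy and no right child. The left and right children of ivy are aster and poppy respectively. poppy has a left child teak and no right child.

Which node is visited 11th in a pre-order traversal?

Pre-order visits the node, then its left subtree, then its right subtree.
Visit hop.
At hop: go left to bay.
  Visit bay.
  At bay: no left child.
  At bay: go right to reed.
    Visit reed.
    At reed: go left to ivy.
      Visit ivy.
      At ivy: go left to aster.
        aster is a leaf — visit aster.
      At ivy: go right to poppy.
        Visit poppy.
        At poppy: go left to teak.
          teak is a leaf — visit teak.
        At poppy: no right child.
    At reed: no right child.
At hop: go right to fir.
  Visit fir.
  At fir: go left to tulip.
    tulip is a leaf — visit tulip.
  At fir: go right to rye.
    Visit rye.
    At rye: go left to fern.
      fern is a leaf — visit fern.
    At rye: no right child.
Full pre-order sequence: hop, bay, reed, ivy, aster, poppy, teak, fir, tulip, rye, fern.

fern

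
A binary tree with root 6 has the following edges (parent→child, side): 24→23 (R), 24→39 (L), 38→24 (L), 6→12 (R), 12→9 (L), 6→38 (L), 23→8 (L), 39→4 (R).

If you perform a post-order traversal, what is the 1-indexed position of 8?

3

Post-order visits the left subtree, then the right subtree, then the node.
At 6: go left to 38.
  At 38: go left to 24.
    At 24: go left to 39.
      At 39: no left child.
      At 39: go right to 4.
        4 is a leaf — visit 4.
      Visit 39.
    At 24: go right to 23.
      At 23: go left to 8.
        8 is a leaf — visit 8.
      At 23: no right child.
      Visit 23.
    Visit 24.
  At 38: no right child.
  Visit 38.
At 6: go right to 12.
  At 12: go left to 9.
    9 is a leaf — visit 9.
  At 12: no right child.
  Visit 12.
Visit 6.
Full post-order sequence: 4, 39, 8, 23, 24, 38, 9, 12, 6.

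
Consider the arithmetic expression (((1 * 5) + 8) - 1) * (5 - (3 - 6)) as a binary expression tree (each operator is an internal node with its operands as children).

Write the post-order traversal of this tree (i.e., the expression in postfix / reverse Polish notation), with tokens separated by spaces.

1 5 * 8 + 1 - 5 3 6 - - *

Post-order on an expression tree gives postfix notation: for each operator, emit left operand, right operand, then the operator.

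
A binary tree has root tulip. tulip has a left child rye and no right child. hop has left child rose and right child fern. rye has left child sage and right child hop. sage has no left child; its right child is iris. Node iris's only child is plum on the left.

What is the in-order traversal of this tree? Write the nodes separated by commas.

In-order visits the left subtree, then the node, then the right subtree.
At tulip: go left to rye.
  At rye: go left to sage.
    At sage: no left child.
    Visit sage.
    At sage: go right to iris.
      At iris: go left to plum.
        plum is a leaf — visit plum.
      Visit iris.
      At iris: no right child.
  Visit rye.
  At rye: go right to hop.
    At hop: go left to rose.
      rose is a leaf — visit rose.
    Visit hop.
    At hop: go right to fern.
      fern is a leaf — visit fern.
Visit tulip.
At tulip: no right child.

sage, plum, iris, rye, rose, hop, fern, tulip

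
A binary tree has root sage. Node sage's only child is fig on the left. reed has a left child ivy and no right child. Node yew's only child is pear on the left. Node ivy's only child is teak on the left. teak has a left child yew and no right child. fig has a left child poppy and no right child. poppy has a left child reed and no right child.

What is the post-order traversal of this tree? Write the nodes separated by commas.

Post-order visits the left subtree, then the right subtree, then the node.
At sage: go left to fig.
  At fig: go left to poppy.
    At poppy: go left to reed.
      At reed: go left to ivy.
        At ivy: go left to teak.
          At teak: go left to yew.
            At yew: go left to pear.
              pear is a leaf — visit pear.
            At yew: no right child.
            Visit yew.
          At teak: no right child.
          Visit teak.
        At ivy: no right child.
        Visit ivy.
      At reed: no right child.
      Visit reed.
    At poppy: no right child.
    Visit poppy.
  At fig: no right child.
  Visit fig.
At sage: no right child.
Visit sage.

pear, yew, teak, ivy, reed, poppy, fig, sage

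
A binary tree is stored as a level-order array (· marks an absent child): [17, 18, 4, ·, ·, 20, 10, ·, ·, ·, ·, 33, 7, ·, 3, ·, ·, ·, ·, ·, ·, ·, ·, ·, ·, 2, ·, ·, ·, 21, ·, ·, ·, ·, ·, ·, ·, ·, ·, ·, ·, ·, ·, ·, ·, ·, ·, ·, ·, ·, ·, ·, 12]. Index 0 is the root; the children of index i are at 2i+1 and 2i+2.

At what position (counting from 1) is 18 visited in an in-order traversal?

1

In-order visits the left subtree, then the node, then the right subtree.
At 17: go left to 18.
  18 is a leaf — visit 18.
Visit 17.
At 17: go right to 4.
  At 4: go left to 20.
    At 20: go left to 33.
      33 is a leaf — visit 33.
    Visit 20.
    At 20: go right to 7.
      At 7: go left to 2.
        At 2: no left child.
        Visit 2.
        At 2: go right to 12.
          12 is a leaf — visit 12.
      Visit 7.
      At 7: no right child.
  Visit 4.
  At 4: go right to 10.
    At 10: no left child.
    Visit 10.
    At 10: go right to 3.
      At 3: go left to 21.
        21 is a leaf — visit 21.
      Visit 3.
      At 3: no right child.
Full in-order sequence: 18, 17, 33, 20, 2, 12, 7, 4, 10, 21, 3.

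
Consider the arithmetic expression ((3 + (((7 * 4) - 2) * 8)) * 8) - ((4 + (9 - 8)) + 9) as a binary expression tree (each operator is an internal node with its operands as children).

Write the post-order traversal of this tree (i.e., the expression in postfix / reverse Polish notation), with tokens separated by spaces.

Post-order on an expression tree gives postfix notation: for each operator, emit left operand, right operand, then the operator.

3 7 4 * 2 - 8 * + 8 * 4 9 8 - + 9 + -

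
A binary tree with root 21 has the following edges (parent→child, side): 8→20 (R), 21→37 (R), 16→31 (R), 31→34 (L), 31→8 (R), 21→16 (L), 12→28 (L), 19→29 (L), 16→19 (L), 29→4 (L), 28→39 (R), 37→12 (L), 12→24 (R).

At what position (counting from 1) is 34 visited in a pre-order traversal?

7

Pre-order visits the node, then its left subtree, then its right subtree.
Visit 21.
At 21: go left to 16.
  Visit 16.
  At 16: go left to 19.
    Visit 19.
    At 19: go left to 29.
      Visit 29.
      At 29: go left to 4.
        4 is a leaf — visit 4.
      At 29: no right child.
    At 19: no right child.
  At 16: go right to 31.
    Visit 31.
    At 31: go left to 34.
      34 is a leaf — visit 34.
    At 31: go right to 8.
      Visit 8.
      At 8: no left child.
      At 8: go right to 20.
        20 is a leaf — visit 20.
At 21: go right to 37.
  Visit 37.
  At 37: go left to 12.
    Visit 12.
    At 12: go left to 28.
      Visit 28.
      At 28: no left child.
      At 28: go right to 39.
        39 is a leaf — visit 39.
    At 12: go right to 24.
      24 is a leaf — visit 24.
  At 37: no right child.
Full pre-order sequence: 21, 16, 19, 29, 4, 31, 34, 8, 20, 37, 12, 28, 39, 24.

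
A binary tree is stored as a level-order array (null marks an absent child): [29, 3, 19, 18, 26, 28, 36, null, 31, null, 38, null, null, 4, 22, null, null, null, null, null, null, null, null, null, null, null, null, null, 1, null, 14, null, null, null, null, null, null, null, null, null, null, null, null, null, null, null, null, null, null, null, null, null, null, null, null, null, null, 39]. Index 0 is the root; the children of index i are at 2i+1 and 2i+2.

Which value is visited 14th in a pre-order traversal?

14

Pre-order visits the node, then its left subtree, then its right subtree.
Visit 29.
At 29: go left to 3.
  Visit 3.
  At 3: go left to 18.
    Visit 18.
    At 18: no left child.
    At 18: go right to 31.
      31 is a leaf — visit 31.
  At 3: go right to 26.
    Visit 26.
    At 26: no left child.
    At 26: go right to 38.
      38 is a leaf — visit 38.
At 29: go right to 19.
  Visit 19.
  At 19: go left to 28.
    28 is a leaf — visit 28.
  At 19: go right to 36.
    Visit 36.
    At 36: go left to 4.
      Visit 4.
      At 4: no left child.
      At 4: go right to 1.
        Visit 1.
        At 1: go left to 39.
          39 is a leaf — visit 39.
        At 1: no right child.
    At 36: go right to 22.
      Visit 22.
      At 22: no left child.
      At 22: go right to 14.
        14 is a leaf — visit 14.
Full pre-order sequence: 29, 3, 18, 31, 26, 38, 19, 28, 36, 4, 1, 39, 22, 14.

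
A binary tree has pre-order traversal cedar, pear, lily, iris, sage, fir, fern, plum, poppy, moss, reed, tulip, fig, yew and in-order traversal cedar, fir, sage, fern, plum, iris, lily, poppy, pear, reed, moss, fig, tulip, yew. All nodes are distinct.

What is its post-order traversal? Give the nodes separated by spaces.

The first element of pre-order is the root; it splits in-order into left and right subtrees.
Root cedar: left subtree has 0 nodes { }, right has 13 {fir, sage, fern, plum, iris, lily, poppy, pear, reed, moss, fig, tulip, yew}.
  Root pear: left subtree has 7 nodes {fir, sage, fern, plum, iris, lily, poppy}, right has 5 {reed, moss, fig, tulip, yew}.
    Root lily: left subtree has 5 nodes {fir, sage, fern, plum, iris}, right has 1 {poppy}.
      Root iris: left subtree has 4 nodes {fir, sage, fern, plum}, right has 0 { }.
        Root sage: left subtree has 1 node {fir}, right has 2 {fern, plum}.
          Root fern: left subtree has 0 nodes { }, right has 1 {plum}.
    Root moss: left subtree has 1 node {reed}, right has 3 {fig, tulip, yew}.
      Root tulip: left subtree has 1 node {fig}, right has 1 {yew}.

fir plum fern sage iris poppy lily reed fig yew tulip moss pear cedar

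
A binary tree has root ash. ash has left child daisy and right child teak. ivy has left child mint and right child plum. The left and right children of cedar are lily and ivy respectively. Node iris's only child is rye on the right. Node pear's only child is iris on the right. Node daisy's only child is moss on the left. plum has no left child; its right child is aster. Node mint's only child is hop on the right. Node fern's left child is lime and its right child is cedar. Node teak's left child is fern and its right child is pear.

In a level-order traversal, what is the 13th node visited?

Level-order visits nodes level by level from the root, left to right within each level.
Level 0: ash
Level 1: daisy, teak
Level 2: moss, fern, pear
Level 3: lime, cedar, iris
Level 4: lily, ivy, rye
Level 5: mint, plum
Level 6: hop, aster
Full level-order sequence: ash, daisy, teak, moss, fern, pear, lime, cedar, iris, lily, ivy, rye, mint, plum, hop, aster.

mint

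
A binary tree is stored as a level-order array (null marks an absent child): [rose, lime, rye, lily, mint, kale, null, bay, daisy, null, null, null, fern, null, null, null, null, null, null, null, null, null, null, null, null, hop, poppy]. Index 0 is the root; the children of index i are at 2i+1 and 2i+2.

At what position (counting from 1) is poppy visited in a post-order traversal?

7

Post-order visits the left subtree, then the right subtree, then the node.
At rose: go left to lime.
  At lime: go left to lily.
    At lily: go left to bay.
      bay is a leaf — visit bay.
    At lily: go right to daisy.
      daisy is a leaf — visit daisy.
    Visit lily.
  At lime: go right to mint.
    mint is a leaf — visit mint.
  Visit lime.
At rose: go right to rye.
  At rye: go left to kale.
    At kale: no left child.
    At kale: go right to fern.
      At fern: go left to hop.
        hop is a leaf — visit hop.
      At fern: go right to poppy.
        poppy is a leaf — visit poppy.
      Visit fern.
    Visit kale.
  At rye: no right child.
  Visit rye.
Visit rose.
Full post-order sequence: bay, daisy, lily, mint, lime, hop, poppy, fern, kale, rye, rose.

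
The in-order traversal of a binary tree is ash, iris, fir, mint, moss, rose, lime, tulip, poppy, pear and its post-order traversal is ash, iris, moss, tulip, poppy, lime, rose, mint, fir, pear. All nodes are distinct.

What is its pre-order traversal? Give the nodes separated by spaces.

The last element of post-order is the root; it splits in-order into left and right subtrees.
Root pear: left subtree has 9 nodes {ash, iris, fir, mint, moss, rose, lime, tulip, poppy}, right has 0 { }.
  Root fir: left subtree has 2 nodes {ash, iris}, right has 6 {mint, moss, rose, lime, tulip, poppy}.
    Root iris: left subtree has 1 node {ash}, right has 0 { }.
    Root mint: left subtree has 0 nodes { }, right has 5 {moss, rose, lime, tulip, poppy}.
      Root rose: left subtree has 1 node {moss}, right has 3 {lime, tulip, poppy}.
        Root lime: left subtree has 0 nodes { }, right has 2 {tulip, poppy}.
          Root poppy: left subtree has 1 node {tulip}, right has 0 { }.

pear fir iris ash mint rose moss lime poppy tulip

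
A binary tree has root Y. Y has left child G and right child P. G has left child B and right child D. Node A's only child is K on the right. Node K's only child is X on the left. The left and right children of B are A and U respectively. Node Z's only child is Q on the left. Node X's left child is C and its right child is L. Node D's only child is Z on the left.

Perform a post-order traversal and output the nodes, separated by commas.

C, L, X, K, A, U, B, Q, Z, D, G, P, Y

Post-order visits the left subtree, then the right subtree, then the node.
At Y: go left to G.
  At G: go left to B.
    At B: go left to A.
      At A: no left child.
      At A: go right to K.
        At K: go left to X.
          At X: go left to C.
            C is a leaf — visit C.
          At X: go right to L.
            L is a leaf — visit L.
          Visit X.
        At K: no right child.
        Visit K.
      Visit A.
    At B: go right to U.
      U is a leaf — visit U.
    Visit B.
  At G: go right to D.
    At D: go left to Z.
      At Z: go left to Q.
        Q is a leaf — visit Q.
      At Z: no right child.
      Visit Z.
    At D: no right child.
    Visit D.
  Visit G.
At Y: go right to P.
  P is a leaf — visit P.
Visit Y.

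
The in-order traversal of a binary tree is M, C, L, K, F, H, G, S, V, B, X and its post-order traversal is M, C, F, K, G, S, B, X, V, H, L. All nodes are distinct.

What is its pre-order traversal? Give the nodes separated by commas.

L, C, M, H, K, F, V, S, G, X, B

The last element of post-order is the root; it splits in-order into left and right subtrees.
Root L: left subtree has 2 nodes {M, C}, right has 8 {K, F, H, G, S, V, B, X}.
  Root C: left subtree has 1 node {M}, right has 0 { }.
  Root H: left subtree has 2 nodes {K, F}, right has 5 {G, S, V, B, X}.
    Root K: left subtree has 0 nodes { }, right has 1 {F}.
    Root V: left subtree has 2 nodes {G, S}, right has 2 {B, X}.
      Root S: left subtree has 1 node {G}, right has 0 { }.
      Root X: left subtree has 1 node {B}, right has 0 { }.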